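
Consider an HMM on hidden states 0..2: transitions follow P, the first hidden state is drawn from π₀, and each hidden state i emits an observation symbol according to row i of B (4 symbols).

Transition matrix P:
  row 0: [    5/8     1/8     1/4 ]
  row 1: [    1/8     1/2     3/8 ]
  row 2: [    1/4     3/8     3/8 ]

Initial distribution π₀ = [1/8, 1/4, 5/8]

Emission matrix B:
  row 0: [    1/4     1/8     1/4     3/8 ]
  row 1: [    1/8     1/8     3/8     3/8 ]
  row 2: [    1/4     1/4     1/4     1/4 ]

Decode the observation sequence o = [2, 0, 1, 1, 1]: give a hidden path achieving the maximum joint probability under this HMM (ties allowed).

t=0: δ = [3.125e-02, 9.375e-02, 1.562e-01]  (obs o_0=2)
t=1: δ = [9.766e-03, 7.324e-03, 1.465e-02]  ψ = [2, 2, 2]  (obs o_1=0)
t=2: δ = [7.629e-04, 6.866e-04, 1.373e-03]  ψ = [0, 2, 2]  (obs o_2=1)
t=3: δ = [5.960e-05, 6.437e-05, 1.287e-04]  ψ = [0, 2, 2]  (obs o_3=1)
t=4: δ = [4.657e-06, 6.035e-06, 1.207e-05]  ψ = [0, 2, 2]  (obs o_4=1)
backtrack: best end state = 2; path = [2, 2, 2, 2, 2]

path = [2, 2, 2, 2, 2]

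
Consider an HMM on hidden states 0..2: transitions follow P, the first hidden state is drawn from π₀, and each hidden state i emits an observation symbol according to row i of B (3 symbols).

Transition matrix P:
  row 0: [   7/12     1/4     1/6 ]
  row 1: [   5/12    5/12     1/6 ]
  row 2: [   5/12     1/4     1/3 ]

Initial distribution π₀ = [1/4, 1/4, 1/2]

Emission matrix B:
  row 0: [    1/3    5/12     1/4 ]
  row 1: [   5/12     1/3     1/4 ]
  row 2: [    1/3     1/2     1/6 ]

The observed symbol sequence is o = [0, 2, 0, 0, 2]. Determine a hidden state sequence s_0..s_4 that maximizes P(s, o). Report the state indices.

path = [2, 0, 0, 0, 0]

t=0: δ = [8.333e-02, 1.042e-01, 1.667e-01]  (obs o_0=0)
t=1: δ = [1.736e-02, 1.085e-02, 9.259e-03]  ψ = [2, 1, 2]  (obs o_1=2)
t=2: δ = [3.376e-03, 1.884e-03, 1.029e-03]  ψ = [0, 1, 2]  (obs o_2=0)
t=3: δ = [6.564e-04, 3.516e-04, 1.875e-04]  ψ = [0, 0, 0]  (obs o_3=0)
t=4: δ = [9.573e-05, 4.103e-05, 1.823e-05]  ψ = [0, 0, 0]  (obs o_4=2)
backtrack: best end state = 0; path = [2, 0, 0, 0, 0]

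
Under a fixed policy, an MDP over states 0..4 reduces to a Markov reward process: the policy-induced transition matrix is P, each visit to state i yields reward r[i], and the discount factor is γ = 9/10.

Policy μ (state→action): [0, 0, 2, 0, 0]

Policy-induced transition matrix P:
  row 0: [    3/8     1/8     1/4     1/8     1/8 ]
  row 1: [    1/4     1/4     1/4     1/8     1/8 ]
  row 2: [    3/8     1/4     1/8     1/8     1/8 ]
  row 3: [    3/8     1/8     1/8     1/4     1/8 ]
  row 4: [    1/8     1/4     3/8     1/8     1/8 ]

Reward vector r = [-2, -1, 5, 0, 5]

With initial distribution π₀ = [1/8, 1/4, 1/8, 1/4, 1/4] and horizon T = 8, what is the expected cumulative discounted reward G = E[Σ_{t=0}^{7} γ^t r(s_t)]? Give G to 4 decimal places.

t=0: π = [0.1250, 0.2500, 0.1250, 0.2500, 0.2500], E[r] = 1.3750, γ^t·E[r] = 1.375000, running G = 1.375000
t=1: π = [0.2813, 0.2031, 0.2344, 0.1563, 0.1250], E[r] = 1.0313, γ^t·E[r] = 0.928125, running G = 2.303125
t=2: π = [0.3184, 0.1953, 0.2168, 0.1445, 0.1250], E[r] = 0.8770, γ^t·E[r] = 0.710332, running G = 3.013457
t=3: π = [0.3193, 0.1921, 0.2205, 0.1431, 0.1250], E[r] = 0.8965, γ^t·E[r] = 0.653537, running G = 3.666994
t=4: π = [0.3197, 0.1922, 0.2202, 0.1429, 0.1250], E[r] = 0.8943, γ^t·E[r] = 0.586722, running G = 4.253716
t=5: π = [0.3197, 0.1922, 0.2202, 0.1429, 0.1250], E[r] = 0.8946, γ^t·E[r] = 0.528243, running G = 4.781959
t=6: π = [0.3197, 0.1922, 0.2202, 0.1429, 0.1250], E[r] = 0.8946, γ^t·E[r] = 0.475402, running G = 5.257361
t=7: π = [0.3197, 0.1922, 0.2202, 0.1429, 0.1250], E[r] = 0.8946, γ^t·E[r] = 0.427864, running G = 5.685226

G = 5.6852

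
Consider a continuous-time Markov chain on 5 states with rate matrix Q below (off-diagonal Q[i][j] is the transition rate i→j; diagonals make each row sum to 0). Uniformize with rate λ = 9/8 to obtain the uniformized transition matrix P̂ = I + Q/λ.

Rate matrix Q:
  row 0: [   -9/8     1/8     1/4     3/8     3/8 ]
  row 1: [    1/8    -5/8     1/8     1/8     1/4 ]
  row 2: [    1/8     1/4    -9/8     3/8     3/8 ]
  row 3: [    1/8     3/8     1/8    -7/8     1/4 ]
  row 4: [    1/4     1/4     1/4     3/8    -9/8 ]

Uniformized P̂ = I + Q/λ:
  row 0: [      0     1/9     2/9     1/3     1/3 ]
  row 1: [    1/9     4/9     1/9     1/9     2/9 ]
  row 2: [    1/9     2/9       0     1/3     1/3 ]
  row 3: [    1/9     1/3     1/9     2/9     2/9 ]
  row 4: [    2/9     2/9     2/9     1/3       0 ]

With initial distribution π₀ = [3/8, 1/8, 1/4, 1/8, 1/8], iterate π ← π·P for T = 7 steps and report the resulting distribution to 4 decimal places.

t=0: π = [0.3750, 0.1250, 0.2500, 0.1250, 0.1250]
t=1: π = [0.0833, 0.2222, 0.1389, 0.2917, 0.2639]
t=2: π = [0.1312, 0.2948, 0.1343, 0.2515, 0.1883]
t=3: π = [0.1175, 0.3011, 0.1317, 0.2399, 0.2099]
t=4: π = [0.1214, 0.3027, 0.1328, 0.2398, 0.2033]
t=5: π = [0.1202, 0.3027, 0.1324, 0.2394, 0.2053]
t=6: π = [0.1206, 0.3027, 0.1326, 0.2395, 0.2047]
t=7: π = [0.1205, 0.3027, 0.1325, 0.2395, 0.2049]

π = [0.1205, 0.3027, 0.1325, 0.2395, 0.2049]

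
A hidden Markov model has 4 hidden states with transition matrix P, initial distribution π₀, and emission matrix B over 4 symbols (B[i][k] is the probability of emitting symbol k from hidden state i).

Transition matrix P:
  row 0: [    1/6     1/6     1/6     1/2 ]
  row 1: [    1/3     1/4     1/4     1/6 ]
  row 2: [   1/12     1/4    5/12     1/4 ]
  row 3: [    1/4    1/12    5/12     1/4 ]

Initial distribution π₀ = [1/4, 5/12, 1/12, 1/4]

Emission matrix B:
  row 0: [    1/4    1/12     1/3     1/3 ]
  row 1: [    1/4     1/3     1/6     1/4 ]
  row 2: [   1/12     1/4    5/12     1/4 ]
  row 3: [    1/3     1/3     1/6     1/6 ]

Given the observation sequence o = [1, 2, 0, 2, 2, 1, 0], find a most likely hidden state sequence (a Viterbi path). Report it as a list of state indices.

t=0: δ = [2.083e-02, 1.389e-01, 2.083e-02, 8.333e-02]  (obs o_0=1)
t=1: δ = [1.543e-02, 5.787e-03, 1.447e-02, 3.858e-03]  ψ = [1, 1, 1, 1]  (obs o_1=2)
t=2: δ = [6.430e-04, 9.042e-04, 5.023e-04, 2.572e-03]  ψ = [0, 2, 2, 0]  (obs o_2=0)
t=3: δ = [2.143e-04, 3.768e-05, 4.465e-04, 1.072e-04]  ψ = [3, 1, 3, 3]  (obs o_3=2)
t=4: δ = [1.240e-05, 1.861e-05, 7.752e-05, 1.861e-05]  ψ = [2, 2, 2, 2]  (obs o_4=2)
t=5: δ = [5.384e-07, 6.460e-06, 8.075e-06, 6.460e-06]  ψ = [2, 2, 2, 2]  (obs o_5=1)
t=6: δ = [5.384e-07, 5.047e-07, 2.804e-07, 6.729e-07]  ψ = [1, 2, 2, 2]  (obs o_6=0)
backtrack: best end state = 3; path = [1, 0, 3, 2, 2, 2, 3]

path = [1, 0, 3, 2, 2, 2, 3]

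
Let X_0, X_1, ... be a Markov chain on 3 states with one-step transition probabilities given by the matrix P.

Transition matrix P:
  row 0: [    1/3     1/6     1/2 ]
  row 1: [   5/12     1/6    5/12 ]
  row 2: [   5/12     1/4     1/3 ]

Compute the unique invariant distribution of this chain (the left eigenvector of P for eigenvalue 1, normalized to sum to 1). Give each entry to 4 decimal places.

Balance equations π_j = Σ_i π_i·P[i][j]:
  π_0 = 1/3·π_0 + 5/12·π_1 + 5/12·π_2
  π_1 = 1/6·π_0 + 1/6·π_1 + 1/4·π_2
  normalize: π_0 + π_1 + π_2 = 1
Solving the linear system gives exactly π = [5/13, 34/169, 70/169].

π = [0.3846, 0.2012, 0.4142]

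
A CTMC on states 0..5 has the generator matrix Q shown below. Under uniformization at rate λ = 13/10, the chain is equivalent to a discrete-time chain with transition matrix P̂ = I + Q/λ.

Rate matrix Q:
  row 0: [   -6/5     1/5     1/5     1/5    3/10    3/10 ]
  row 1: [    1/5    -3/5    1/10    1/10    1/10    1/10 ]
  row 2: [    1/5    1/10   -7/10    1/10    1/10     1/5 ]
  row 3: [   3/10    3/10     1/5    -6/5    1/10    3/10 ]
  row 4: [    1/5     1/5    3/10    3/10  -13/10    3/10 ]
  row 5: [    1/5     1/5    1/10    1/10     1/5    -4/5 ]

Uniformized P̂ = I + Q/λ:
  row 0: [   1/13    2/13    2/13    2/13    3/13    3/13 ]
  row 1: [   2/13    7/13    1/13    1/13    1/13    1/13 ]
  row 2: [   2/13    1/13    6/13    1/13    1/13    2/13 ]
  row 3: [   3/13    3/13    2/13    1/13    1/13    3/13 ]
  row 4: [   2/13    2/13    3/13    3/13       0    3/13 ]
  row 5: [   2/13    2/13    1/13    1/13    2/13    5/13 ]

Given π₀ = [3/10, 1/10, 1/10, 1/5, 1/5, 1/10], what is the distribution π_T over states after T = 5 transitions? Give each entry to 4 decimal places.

t=0: π = [0.3000, 0.1000, 0.1000, 0.2000, 0.2000, 0.1000]
t=1: π = [0.1462, 0.2000, 0.1846, 0.1308, 0.1154, 0.2231]
t=2: π = [0.1527, 0.2266, 0.1870, 0.1059, 0.1077, 0.2201]
t=3: π = [0.1503, 0.2348, 0.1853, 0.1052, 0.1091, 0.2154]
t=4: π = [0.1504, 0.2380, 0.1846, 0.1053, 0.1082, 0.2135]
t=5: π = [0.1504, 0.2393, 0.1842, 0.1051, 0.1082, 0.2128]

π = [0.1504, 0.2393, 0.1842, 0.1051, 0.1082, 0.2128]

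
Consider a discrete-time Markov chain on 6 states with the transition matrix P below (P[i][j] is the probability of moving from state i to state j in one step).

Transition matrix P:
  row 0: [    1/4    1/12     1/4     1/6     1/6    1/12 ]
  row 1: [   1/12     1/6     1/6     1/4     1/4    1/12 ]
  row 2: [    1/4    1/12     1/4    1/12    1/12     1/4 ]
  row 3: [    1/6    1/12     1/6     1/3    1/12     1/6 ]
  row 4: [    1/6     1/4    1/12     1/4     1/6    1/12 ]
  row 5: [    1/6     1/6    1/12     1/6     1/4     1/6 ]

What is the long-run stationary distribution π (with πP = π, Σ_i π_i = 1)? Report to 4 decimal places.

π = [0.1854, 0.1324, 0.1715, 0.2118, 0.1575, 0.1413]

Balance equations π_j = Σ_i π_i·P[i][j]:
  π_0 = 1/4·π_0 + 1/12·π_1 + 1/4·π_2 + 1/6·π_3 + 1/6·π_4 + 1/6·π_5
  π_1 = 1/12·π_0 + 1/6·π_1 + 1/12·π_2 + 1/12·π_3 + 1/4·π_4 + 1/6·π_5
  π_2 = 1/4·π_0 + 1/6·π_1 + 1/4·π_2 + 1/6·π_3 + 1/12·π_4 + 1/12·π_5
  π_3 = 1/6·π_0 + 1/4·π_1 + 1/12·π_2 + 1/3·π_3 + 1/4·π_4 + 1/6·π_5
  π_4 = 1/6·π_0 + 1/4·π_1 + 1/12·π_2 + 1/12·π_3 + 1/6·π_4 + 1/4·π_5
  normalize: π_0 + π_1 + π_2 + π_3 + π_4 + π_5 = 1
Solving the linear system gives exactly π = [953/5141, 23143/174794, 29977/174794, 37029/174794, 13768/87397, 24707/174794].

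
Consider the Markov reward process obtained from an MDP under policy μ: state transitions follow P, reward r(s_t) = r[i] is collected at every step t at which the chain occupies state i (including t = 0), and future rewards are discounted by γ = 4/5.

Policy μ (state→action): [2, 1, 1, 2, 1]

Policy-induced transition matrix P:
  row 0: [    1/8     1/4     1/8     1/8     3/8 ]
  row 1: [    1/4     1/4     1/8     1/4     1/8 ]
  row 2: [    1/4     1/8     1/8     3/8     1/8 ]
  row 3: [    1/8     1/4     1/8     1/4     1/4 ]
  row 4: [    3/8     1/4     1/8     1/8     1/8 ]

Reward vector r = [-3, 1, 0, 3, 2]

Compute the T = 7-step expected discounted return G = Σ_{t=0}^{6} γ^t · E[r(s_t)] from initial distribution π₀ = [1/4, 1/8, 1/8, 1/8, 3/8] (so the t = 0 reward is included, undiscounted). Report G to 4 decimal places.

G = 2.1937

t=0: π = [0.2500, 0.1250, 0.1250, 0.1250, 0.3750], E[r] = 0.5000, γ^t·E[r] = 0.500000, running G = 0.500000
t=1: π = [0.2500, 0.2344, 0.1250, 0.1875, 0.2031], E[r] = 0.4531, γ^t·E[r] = 0.362500, running G = 0.862500
t=2: π = [0.2207, 0.2344, 0.1250, 0.2090, 0.2109], E[r] = 0.6211, γ^t·E[r] = 0.397500, running G = 1.260000
t=3: π = [0.2227, 0.2344, 0.1250, 0.2117, 0.2063], E[r] = 0.6140, γ^t·E[r] = 0.314375, running G = 1.574375
t=4: π = [0.2215, 0.2344, 0.1250, 0.2120, 0.2071], E[r] = 0.6201, γ^t·E[r] = 0.254013, running G = 1.828388
t=5: π = [0.2217, 0.2344, 0.1250, 0.2120, 0.2069], E[r] = 0.6192, γ^t·E[r] = 0.202886, running G = 2.031274
t=6: π = [0.2216, 0.2344, 0.1250, 0.2121, 0.2069], E[r] = 0.6195, γ^t·E[r] = 0.162392, running G = 2.193665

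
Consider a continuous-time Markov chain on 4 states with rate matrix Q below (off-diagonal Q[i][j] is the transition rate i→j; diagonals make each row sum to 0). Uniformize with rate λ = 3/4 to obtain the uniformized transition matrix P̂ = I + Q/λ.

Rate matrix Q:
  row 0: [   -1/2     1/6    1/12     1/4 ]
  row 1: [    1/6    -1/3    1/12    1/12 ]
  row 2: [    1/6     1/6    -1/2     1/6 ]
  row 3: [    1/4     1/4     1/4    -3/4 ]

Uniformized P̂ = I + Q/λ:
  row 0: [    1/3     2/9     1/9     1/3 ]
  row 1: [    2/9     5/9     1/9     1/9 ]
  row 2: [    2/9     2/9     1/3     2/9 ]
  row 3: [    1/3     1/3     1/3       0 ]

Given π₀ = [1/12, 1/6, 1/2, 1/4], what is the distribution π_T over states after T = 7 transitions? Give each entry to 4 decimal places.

π = [0.2717, 0.3622, 0.1925, 0.1736]

t=0: π = [0.0833, 0.1667, 0.5000, 0.2500]
t=1: π = [0.2593, 0.3056, 0.2778, 0.1574]
t=2: π = [0.2685, 0.3416, 0.2078, 0.1821]
t=3: π = [0.2723, 0.3563, 0.1978, 0.1736]
t=4: π = [0.2718, 0.3603, 0.1936, 0.1743]
t=5: π = [0.2718, 0.3617, 0.1929, 0.1737]
t=6: π = [0.2717, 0.3621, 0.1926, 0.1736]
t=7: π = [0.2717, 0.3622, 0.1925, 0.1736]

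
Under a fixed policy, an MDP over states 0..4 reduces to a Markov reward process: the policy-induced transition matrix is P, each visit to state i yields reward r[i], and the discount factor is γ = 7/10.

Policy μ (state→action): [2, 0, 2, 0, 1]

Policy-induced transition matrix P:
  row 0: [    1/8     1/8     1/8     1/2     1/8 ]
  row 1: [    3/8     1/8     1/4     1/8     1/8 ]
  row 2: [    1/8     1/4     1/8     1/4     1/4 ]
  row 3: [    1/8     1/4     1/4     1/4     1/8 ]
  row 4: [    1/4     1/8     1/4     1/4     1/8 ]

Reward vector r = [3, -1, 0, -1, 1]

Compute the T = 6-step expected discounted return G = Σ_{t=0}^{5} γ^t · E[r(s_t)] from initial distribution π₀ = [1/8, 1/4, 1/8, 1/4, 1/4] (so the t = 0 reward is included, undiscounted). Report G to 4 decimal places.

G = 0.7022

t=0: π = [0.1250, 0.2500, 0.1250, 0.2500, 0.2500], E[r] = 0.1250, γ^t·E[r] = 0.125000, running G = 0.125000
t=1: π = [0.2188, 0.1719, 0.2188, 0.2500, 0.1406], E[r] = 0.3750, γ^t·E[r] = 0.262500, running G = 0.387500
t=2: π = [0.1855, 0.1836, 0.1953, 0.2832, 0.1523], E[r] = 0.2422, γ^t·E[r] = 0.118672, running G = 0.506172
t=3: π = [0.1899, 0.1848, 0.2024, 0.2734, 0.1494], E[r] = 0.2610, γ^t·E[r] = 0.089518, running G = 0.595690
t=4: π = [0.1899, 0.1845, 0.2010, 0.2744, 0.1503], E[r] = 0.2611, γ^t·E[r] = 0.062685, running G = 0.658375
t=5: π = [0.1899, 0.1844, 0.2011, 0.2744, 0.1501], E[r] = 0.2610, γ^t·E[r] = 0.043868, running G = 0.702243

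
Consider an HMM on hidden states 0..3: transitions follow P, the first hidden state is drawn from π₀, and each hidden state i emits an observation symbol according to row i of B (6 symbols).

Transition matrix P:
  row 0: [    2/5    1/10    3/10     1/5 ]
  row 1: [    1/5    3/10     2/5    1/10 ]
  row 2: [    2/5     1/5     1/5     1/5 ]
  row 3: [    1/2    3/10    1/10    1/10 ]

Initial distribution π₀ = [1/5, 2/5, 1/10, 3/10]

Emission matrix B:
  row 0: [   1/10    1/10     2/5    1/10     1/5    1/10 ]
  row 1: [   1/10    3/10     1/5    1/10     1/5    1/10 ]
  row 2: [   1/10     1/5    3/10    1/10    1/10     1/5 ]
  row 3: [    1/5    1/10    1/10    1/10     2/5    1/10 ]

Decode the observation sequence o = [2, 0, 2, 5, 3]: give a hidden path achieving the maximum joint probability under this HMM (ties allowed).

t=0: δ = [8.000e-02, 8.000e-02, 3.000e-02, 3.000e-02]  (obs o_0=2)
t=1: δ = [3.200e-03, 2.400e-03, 3.200e-03, 3.200e-03]  ψ = [0, 1, 1, 0]  (obs o_1=0)
t=2: δ = [6.400e-04, 1.920e-04, 2.880e-04, 6.400e-05]  ψ = [3, 3, 0, 0]  (obs o_2=2)
t=3: δ = [2.560e-05, 6.400e-06, 3.840e-05, 1.280e-05]  ψ = [0, 0, 0, 0]  (obs o_3=5)
t=4: δ = [1.536e-06, 7.680e-07, 7.680e-07, 7.680e-07]  ψ = [2, 2, 0, 2]  (obs o_4=3)
backtrack: best end state = 0; path = [0, 3, 0, 2, 0]

path = [0, 3, 0, 2, 0]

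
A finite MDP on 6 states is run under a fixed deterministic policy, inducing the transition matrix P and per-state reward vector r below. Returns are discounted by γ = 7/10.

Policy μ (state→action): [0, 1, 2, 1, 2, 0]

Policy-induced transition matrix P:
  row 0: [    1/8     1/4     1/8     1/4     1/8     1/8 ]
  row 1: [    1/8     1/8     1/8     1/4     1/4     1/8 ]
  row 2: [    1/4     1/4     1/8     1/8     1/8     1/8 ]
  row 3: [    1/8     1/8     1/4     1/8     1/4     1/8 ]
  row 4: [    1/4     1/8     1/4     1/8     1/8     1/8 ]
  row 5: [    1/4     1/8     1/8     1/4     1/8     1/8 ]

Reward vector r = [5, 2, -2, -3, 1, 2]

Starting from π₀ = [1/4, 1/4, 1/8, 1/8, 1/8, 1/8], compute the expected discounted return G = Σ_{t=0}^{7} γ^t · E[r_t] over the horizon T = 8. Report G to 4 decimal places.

t=0: π = [0.2500, 0.2500, 0.1250, 0.1250, 0.1250, 0.1250], E[r] = 1.5000, γ^t·E[r] = 1.500000, running G = 1.500000
t=1: π = [0.1719, 0.1719, 0.1563, 0.2031, 0.1719, 0.1250], E[r] = 0.7031, γ^t·E[r] = 0.492188, running G = 1.992188
t=2: π = [0.1816, 0.1660, 0.1719, 0.1836, 0.1719, 0.1250], E[r] = 0.7676, γ^t·E[r] = 0.376113, running G = 2.368301
t=3: π = [0.1836, 0.1692, 0.1694, 0.1841, 0.1687, 0.1250], E[r] = 0.7839, γ^t·E[r] = 0.268890, running G = 2.637191
t=4: π = [0.1829, 0.1691, 0.1691, 0.1847, 0.1692, 0.1250], E[r] = 0.7795, γ^t·E[r] = 0.187160, running G = 2.824351
t=5: π = [0.1829, 0.1690, 0.1692, 0.1846, 0.1692, 0.1250], E[r] = 0.7794, γ^t·E[r] = 0.130996, running G = 2.955347
t=6: π = [0.1829, 0.1690, 0.1692, 0.1846, 0.1692, 0.1250], E[r] = 0.7796, γ^t·E[r] = 0.091719, running G = 3.047066
t=7: π = [0.1829, 0.1690, 0.1692, 0.1846, 0.1692, 0.1250], E[r] = 0.7796, γ^t·E[r] = 0.064202, running G = 3.111268

G = 3.1113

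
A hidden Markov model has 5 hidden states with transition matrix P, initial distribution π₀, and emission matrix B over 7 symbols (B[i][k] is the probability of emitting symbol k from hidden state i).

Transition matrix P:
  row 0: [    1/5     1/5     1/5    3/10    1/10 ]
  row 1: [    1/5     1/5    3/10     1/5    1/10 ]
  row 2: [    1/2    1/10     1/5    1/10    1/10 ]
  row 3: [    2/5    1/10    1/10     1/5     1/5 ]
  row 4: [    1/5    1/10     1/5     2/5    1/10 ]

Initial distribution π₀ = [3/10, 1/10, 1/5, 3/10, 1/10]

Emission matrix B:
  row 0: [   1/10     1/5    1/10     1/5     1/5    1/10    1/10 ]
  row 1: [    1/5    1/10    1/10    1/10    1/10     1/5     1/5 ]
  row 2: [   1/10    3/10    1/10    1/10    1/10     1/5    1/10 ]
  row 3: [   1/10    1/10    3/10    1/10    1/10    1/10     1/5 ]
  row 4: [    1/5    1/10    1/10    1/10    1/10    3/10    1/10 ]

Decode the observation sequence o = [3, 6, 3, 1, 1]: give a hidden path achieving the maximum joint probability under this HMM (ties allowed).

path = [0, 3, 0, 2, 0]

t=0: δ = [6.000e-02, 1.000e-02, 2.000e-02, 3.000e-02, 1.000e-02]  (obs o_0=3)
t=1: δ = [1.200e-03, 2.400e-03, 1.200e-03, 3.600e-03, 6.000e-04]  ψ = [0, 0, 0, 0, 0]  (obs o_1=6)
t=2: δ = [2.880e-04, 4.800e-05, 7.200e-05, 7.200e-05, 7.200e-05]  ψ = [3, 1, 1, 3, 3]  (obs o_2=3)
t=3: δ = [1.152e-05, 5.760e-06, 1.728e-05, 8.640e-06, 2.880e-06]  ψ = [0, 0, 0, 0, 0]  (obs o_3=1)
t=4: δ = [1.728e-06, 2.304e-07, 1.037e-06, 3.456e-07, 1.728e-07]  ψ = [2, 0, 2, 0, 2]  (obs o_4=1)
backtrack: best end state = 0; path = [0, 3, 0, 2, 0]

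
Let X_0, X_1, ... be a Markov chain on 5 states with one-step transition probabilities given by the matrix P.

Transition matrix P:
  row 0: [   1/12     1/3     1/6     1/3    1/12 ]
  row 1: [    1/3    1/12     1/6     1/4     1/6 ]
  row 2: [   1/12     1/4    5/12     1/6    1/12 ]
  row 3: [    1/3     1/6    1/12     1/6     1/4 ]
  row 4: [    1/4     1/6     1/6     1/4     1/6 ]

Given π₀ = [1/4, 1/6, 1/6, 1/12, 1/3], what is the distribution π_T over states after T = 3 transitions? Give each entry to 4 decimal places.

π = [0.2162, 0.2032, 0.1966, 0.2330, 0.1510]

t=0: π = [0.2500, 0.1667, 0.1667, 0.0833, 0.3333]
t=1: π = [0.2014, 0.2083, 0.2014, 0.2500, 0.1389]
t=2: π = [0.2211, 0.1997, 0.1962, 0.2292, 0.1539]
t=3: π = [0.2162, 0.2032, 0.1966, 0.2330, 0.1510]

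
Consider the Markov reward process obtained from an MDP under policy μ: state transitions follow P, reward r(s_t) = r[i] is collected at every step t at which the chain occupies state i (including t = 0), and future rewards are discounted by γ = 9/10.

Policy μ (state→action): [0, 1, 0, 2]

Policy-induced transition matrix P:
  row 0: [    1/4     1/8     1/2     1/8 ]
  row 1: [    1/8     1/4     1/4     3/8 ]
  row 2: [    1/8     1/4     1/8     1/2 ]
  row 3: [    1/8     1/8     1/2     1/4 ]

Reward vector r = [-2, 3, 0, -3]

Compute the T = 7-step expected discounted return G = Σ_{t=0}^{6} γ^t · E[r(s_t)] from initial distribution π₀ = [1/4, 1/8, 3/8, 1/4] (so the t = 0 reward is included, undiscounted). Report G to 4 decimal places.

G = -3.9576

t=0: π = [0.2500, 0.1250, 0.3750, 0.2500], E[r] = -0.8750, γ^t·E[r] = -0.875000, running G = -0.875000
t=1: π = [0.1563, 0.1875, 0.3281, 0.3281], E[r] = -0.7344, γ^t·E[r] = -0.660938, running G = -1.535938
t=2: π = [0.1445, 0.1895, 0.3301, 0.3359], E[r] = -0.7285, γ^t·E[r] = -0.590098, running G = -2.126035
t=3: π = [0.1431, 0.1899, 0.3289, 0.3381], E[r] = -0.7307, γ^t·E[r] = -0.532690, running G = -2.658725
t=4: π = [0.1429, 0.1898, 0.3292, 0.3381], E[r] = -0.7304, γ^t·E[r] = -0.479241, running G = -3.137965
t=5: π = [0.1429, 0.1899, 0.3291, 0.3382], E[r] = -0.7306, γ^t·E[r] = -0.431404, running G = -3.569370
t=6: π = [0.1429, 0.1899, 0.3291, 0.3382], E[r] = -0.7306, γ^t·E[r] = -0.388245, running G = -3.957615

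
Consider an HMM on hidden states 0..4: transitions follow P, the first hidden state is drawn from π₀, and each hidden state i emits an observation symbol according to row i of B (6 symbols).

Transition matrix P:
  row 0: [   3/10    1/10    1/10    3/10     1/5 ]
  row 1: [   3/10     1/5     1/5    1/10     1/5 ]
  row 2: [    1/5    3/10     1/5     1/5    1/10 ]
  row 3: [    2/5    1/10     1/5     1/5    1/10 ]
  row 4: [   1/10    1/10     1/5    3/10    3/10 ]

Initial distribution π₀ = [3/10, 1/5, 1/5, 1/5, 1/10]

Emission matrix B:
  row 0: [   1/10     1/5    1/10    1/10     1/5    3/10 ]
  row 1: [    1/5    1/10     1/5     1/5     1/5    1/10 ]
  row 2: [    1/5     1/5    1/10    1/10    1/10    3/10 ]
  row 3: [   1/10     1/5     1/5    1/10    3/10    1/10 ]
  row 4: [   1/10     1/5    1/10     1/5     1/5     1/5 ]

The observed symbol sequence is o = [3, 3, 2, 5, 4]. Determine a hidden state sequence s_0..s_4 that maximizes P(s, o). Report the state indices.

path = [1, 4, 3, 0, 3]

t=0: δ = [3.000e-02, 4.000e-02, 2.000e-02, 2.000e-02, 2.000e-02]  (obs o_0=3)
t=1: δ = [1.200e-03, 1.600e-03, 8.000e-04, 9.000e-04, 1.600e-03]  ψ = [1, 1, 1, 0, 1]  (obs o_1=3)
t=2: δ = [4.800e-05, 6.400e-05, 3.200e-05, 9.600e-05, 4.800e-05]  ψ = [1, 1, 1, 4, 4]  (obs o_2=2)
t=3: δ = [1.152e-05, 1.280e-06, 5.760e-06, 1.920e-06, 2.880e-06]  ψ = [3, 1, 3, 3, 4]  (obs o_3=5)
t=4: δ = [6.912e-07, 3.456e-07, 1.152e-07, 1.037e-06, 4.608e-07]  ψ = [0, 2, 0, 0, 0]  (obs o_4=4)
backtrack: best end state = 3; path = [1, 4, 3, 0, 3]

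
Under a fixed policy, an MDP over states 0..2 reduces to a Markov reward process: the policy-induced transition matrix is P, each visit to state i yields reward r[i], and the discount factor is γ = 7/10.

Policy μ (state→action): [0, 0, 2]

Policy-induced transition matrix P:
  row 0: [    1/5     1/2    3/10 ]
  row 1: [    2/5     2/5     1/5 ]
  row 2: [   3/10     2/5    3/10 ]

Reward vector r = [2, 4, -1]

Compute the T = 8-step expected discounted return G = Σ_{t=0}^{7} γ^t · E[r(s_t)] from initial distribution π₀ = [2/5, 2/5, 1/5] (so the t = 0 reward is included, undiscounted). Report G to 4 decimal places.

G = 6.6847

t=0: π = [0.4000, 0.4000, 0.2000], E[r] = 2.2000, γ^t·E[r] = 2.200000, running G = 2.200000
t=1: π = [0.3000, 0.4400, 0.2600], E[r] = 2.1000, γ^t·E[r] = 1.470000, running G = 3.670000
t=2: π = [0.3140, 0.4300, 0.2560], E[r] = 2.0920, γ^t·E[r] = 1.025080, running G = 4.695080
t=3: π = [0.3116, 0.4314, 0.2570], E[r] = 2.0918, γ^t·E[r] = 0.717487, running G = 5.412567
t=4: π = [0.3120, 0.4312, 0.2569], E[r] = 2.0917, γ^t·E[r] = 0.502227, running G = 5.914794
t=5: π = [0.3119, 0.4312, 0.2569], E[r] = 2.0917, γ^t·E[r] = 0.351559, running G = 6.266354
t=6: π = [0.3119, 0.4312, 0.2569], E[r] = 2.0917, γ^t·E[r] = 0.246091, running G = 6.512445
t=7: π = [0.3119, 0.4312, 0.2569], E[r] = 2.0917, γ^t·E[r] = 0.172264, running G = 6.684709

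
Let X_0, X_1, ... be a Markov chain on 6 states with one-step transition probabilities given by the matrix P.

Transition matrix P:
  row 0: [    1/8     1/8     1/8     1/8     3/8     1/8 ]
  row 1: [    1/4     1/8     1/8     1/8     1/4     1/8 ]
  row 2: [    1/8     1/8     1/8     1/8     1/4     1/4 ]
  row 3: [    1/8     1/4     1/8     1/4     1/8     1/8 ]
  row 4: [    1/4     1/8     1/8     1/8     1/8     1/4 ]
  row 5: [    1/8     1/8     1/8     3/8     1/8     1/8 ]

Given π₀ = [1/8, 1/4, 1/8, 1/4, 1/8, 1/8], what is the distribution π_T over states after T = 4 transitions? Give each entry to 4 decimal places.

t=0: π = [0.1250, 0.2500, 0.1250, 0.2500, 0.1250, 0.1250]
t=1: π = [0.1719, 0.1563, 0.1250, 0.1875, 0.2031, 0.1563]
t=2: π = [0.1699, 0.1484, 0.1250, 0.1875, 0.2031, 0.1660]
t=3: π = [0.1689, 0.1484, 0.1250, 0.1899, 0.2017, 0.1660]
t=4: π = [0.1688, 0.1487, 0.1250, 0.1902, 0.2014, 0.1658]

π = [0.1688, 0.1487, 0.1250, 0.1902, 0.2014, 0.1658]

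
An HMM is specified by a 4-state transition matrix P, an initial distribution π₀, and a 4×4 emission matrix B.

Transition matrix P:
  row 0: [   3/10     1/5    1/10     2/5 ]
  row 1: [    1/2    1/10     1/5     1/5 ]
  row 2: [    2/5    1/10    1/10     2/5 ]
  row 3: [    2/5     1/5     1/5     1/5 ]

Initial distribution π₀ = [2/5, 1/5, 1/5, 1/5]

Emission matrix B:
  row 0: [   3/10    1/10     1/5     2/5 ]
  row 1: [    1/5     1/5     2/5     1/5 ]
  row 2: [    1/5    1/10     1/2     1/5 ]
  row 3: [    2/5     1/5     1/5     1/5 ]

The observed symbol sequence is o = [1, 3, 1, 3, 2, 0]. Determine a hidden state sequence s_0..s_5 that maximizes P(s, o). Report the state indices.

t=0: δ = [4.000e-02, 4.000e-02, 2.000e-02, 4.000e-02]  (obs o_0=1)
t=1: δ = [8.000e-03, 1.600e-03, 1.600e-03, 3.200e-03]  ψ = [1, 0, 1, 0]  (obs o_1=3)
t=2: δ = [2.400e-04, 3.200e-04, 8.000e-05, 6.400e-04]  ψ = [0, 0, 0, 0]  (obs o_2=1)
t=3: δ = [1.024e-04, 2.560e-05, 2.560e-05, 2.560e-05]  ψ = [3, 3, 3, 3]  (obs o_3=3)
t=4: δ = [6.144e-06, 8.192e-06, 5.120e-06, 8.192e-06]  ψ = [0, 0, 0, 0]  (obs o_4=2)
t=5: δ = [1.229e-06, 3.277e-07, 3.277e-07, 9.830e-07]  ψ = [1, 3, 1, 0]  (obs o_5=0)
backtrack: best end state = 0; path = [1, 0, 3, 0, 1, 0]

path = [1, 0, 3, 0, 1, 0]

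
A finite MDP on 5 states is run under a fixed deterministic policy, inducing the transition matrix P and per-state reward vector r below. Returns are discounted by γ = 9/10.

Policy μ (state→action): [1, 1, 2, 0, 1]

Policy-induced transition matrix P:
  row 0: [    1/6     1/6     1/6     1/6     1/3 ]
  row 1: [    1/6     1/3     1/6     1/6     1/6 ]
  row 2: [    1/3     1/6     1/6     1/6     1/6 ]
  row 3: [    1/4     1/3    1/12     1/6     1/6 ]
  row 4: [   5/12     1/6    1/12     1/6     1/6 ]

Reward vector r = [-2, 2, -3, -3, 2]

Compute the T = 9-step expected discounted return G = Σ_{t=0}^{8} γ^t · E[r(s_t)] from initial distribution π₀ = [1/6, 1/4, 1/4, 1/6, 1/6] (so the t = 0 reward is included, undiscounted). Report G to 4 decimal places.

t=0: π = [0.1667, 0.2500, 0.2500, 0.1667, 0.1667], E[r] = -0.7500, γ^t·E[r] = -0.750000, running G = -0.750000
t=1: π = [0.2639, 0.2361, 0.1389, 0.1667, 0.1944], E[r] = -0.5833, γ^t·E[r] = -0.525000, running G = -1.275000
t=2: π = [0.2523, 0.2338, 0.1366, 0.1667, 0.2106], E[r] = -0.5255, γ^t·E[r] = -0.425625, running G = -1.700625
t=3: π = [0.2560, 0.2334, 0.1352, 0.1667, 0.2087], E[r] = -0.5334, γ^t·E[r] = -0.388828, running G = -2.089453
t=4: π = [0.2553, 0.2333, 0.1354, 0.1667, 0.2093], E[r] = -0.5313, γ^t·E[r] = -0.348616, running G = -2.438070
t=5: π = [0.2555, 0.2333, 0.1353, 0.1667, 0.2092], E[r] = -0.5318, γ^t·E[r] = -0.314028, running G = -2.752098
t=6: π = [0.2554, 0.2333, 0.1353, 0.1667, 0.2092], E[r] = -0.5317, γ^t·E[r] = -0.282571, running G = -3.034669
t=7: π = [0.2554, 0.2333, 0.1353, 0.1667, 0.2092], E[r] = -0.5317, γ^t·E[r] = -0.254325, running G = -3.288994
t=8: π = [0.2554, 0.2333, 0.1353, 0.1667, 0.2092], E[r] = -0.5317, γ^t·E[r] = -0.228891, running G = -3.517885

G = -3.5179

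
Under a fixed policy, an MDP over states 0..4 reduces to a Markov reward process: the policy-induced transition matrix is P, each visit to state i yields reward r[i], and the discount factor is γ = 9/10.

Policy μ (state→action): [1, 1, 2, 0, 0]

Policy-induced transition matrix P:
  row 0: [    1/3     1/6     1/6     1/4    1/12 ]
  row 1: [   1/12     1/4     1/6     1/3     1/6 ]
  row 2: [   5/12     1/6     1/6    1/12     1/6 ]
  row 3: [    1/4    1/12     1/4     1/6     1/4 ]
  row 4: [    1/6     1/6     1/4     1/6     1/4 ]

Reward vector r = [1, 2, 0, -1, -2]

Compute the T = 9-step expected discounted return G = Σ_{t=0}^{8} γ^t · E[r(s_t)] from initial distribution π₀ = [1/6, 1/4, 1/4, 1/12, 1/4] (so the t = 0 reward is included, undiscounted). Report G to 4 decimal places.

t=0: π = [0.1667, 0.2500, 0.2500, 0.0833, 0.2500], E[r] = 0.0833, γ^t·E[r] = 0.083333, running G = 0.083333
t=1: π = [0.2431, 0.1806, 0.1944, 0.2014, 0.1806], E[r] = 0.0417, γ^t·E[r] = 0.037500, running G = 0.120833
t=2: π = [0.2575, 0.1649, 0.1985, 0.2008, 0.1782], E[r] = 0.0301, γ^t·E[r] = 0.024375, running G = 0.145208
t=3: π = [0.2622, 0.1637, 0.1983, 0.1991, 0.1768], E[r] = 0.0369, γ^t·E[r] = 0.026895, running G = 0.172103
t=4: π = [0.2629, 0.1637, 0.1980, 0.1993, 0.1761], E[r] = 0.0388, γ^t·E[r] = 0.025431, running G = 0.197534
t=5: π = [0.2629, 0.1637, 0.1980, 0.1994, 0.1760], E[r] = 0.0389, γ^t·E[r] = 0.022969, running G = 0.220503
t=6: π = [0.2629, 0.1637, 0.1980, 0.1994, 0.1760], E[r] = 0.0389, γ^t·E[r] = 0.020671, running G = 0.241174
t=7: π = [0.2630, 0.1637, 0.1980, 0.1994, 0.1760], E[r] = 0.0389, γ^t·E[r] = 0.018605, running G = 0.259779
t=8: π = [0.2630, 0.1637, 0.1980, 0.1994, 0.1760], E[r] = 0.0389, γ^t·E[r] = 0.016745, running G = 0.276524

G = 0.2765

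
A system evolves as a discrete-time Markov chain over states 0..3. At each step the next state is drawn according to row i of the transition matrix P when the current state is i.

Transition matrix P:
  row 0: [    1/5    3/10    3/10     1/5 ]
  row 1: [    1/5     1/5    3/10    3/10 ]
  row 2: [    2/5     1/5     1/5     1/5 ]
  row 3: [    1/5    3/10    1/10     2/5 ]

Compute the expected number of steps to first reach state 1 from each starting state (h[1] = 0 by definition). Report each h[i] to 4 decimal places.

First-step conditioning: h[1] = 0; for i ≠ 1, h[i] = 1 + Σ_k P[i][k]·h[k].
  h[0] = 1 + 1/5·h[0] + 3/10·h[2] + 1/5·h[3]
  h[2] = 1 + 2/5·h[0] + 1/5·h[2] + 1/5·h[3]
  h[3] = 1 + 1/5·h[0] + 1/10·h[2] + 2/5·h[3]
Solving the 3×3 linear system over states ≠ 1 gives exactly h = [220/61, 0, 240/61, 215/61] (h[1] = 0 is the target).

h = [3.6066, 0.0000, 3.9344, 3.5246]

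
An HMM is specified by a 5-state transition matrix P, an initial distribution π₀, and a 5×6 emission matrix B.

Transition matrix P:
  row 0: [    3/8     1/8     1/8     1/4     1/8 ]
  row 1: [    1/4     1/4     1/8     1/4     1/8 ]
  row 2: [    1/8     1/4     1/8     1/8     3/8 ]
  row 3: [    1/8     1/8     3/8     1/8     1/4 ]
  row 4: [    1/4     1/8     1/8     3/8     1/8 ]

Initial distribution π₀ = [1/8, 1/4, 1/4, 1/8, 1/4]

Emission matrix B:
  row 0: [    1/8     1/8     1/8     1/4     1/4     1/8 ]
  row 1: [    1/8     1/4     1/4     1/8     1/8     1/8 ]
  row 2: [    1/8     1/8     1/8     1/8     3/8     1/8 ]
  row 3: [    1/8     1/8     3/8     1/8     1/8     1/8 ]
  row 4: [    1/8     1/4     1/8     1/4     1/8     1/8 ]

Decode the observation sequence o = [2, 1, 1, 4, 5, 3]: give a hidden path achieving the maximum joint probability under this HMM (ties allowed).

t=0: δ = [1.562e-02, 6.250e-02, 3.125e-02, 4.688e-02, 3.125e-02]  (obs o_0=2)
t=1: δ = [1.953e-03, 3.906e-03, 2.197e-03, 1.953e-03, 2.930e-03]  ψ = [1, 1, 3, 1, 2]  (obs o_1=1)
t=2: δ = [1.221e-04, 2.441e-04, 9.155e-05, 1.373e-04, 2.060e-04]  ψ = [1, 1, 3, 4, 2]  (obs o_2=1)
t=3: δ = [1.526e-05, 7.629e-06, 1.931e-05, 9.656e-06, 4.292e-06]  ψ = [1, 1, 3, 4, 2]  (obs o_3=4)
t=4: δ = [7.153e-07, 6.035e-07, 4.526e-07, 4.768e-07, 9.052e-07]  ψ = [0, 2, 3, 0, 2]  (obs o_4=5)
t=5: δ = [6.706e-08, 1.886e-08, 2.235e-08, 4.243e-08, 4.243e-08]  ψ = [0, 1, 3, 4, 2]  (obs o_5=3)
backtrack: best end state = 0; path = [1, 1, 1, 0, 0, 0]

path = [1, 1, 1, 0, 0, 0]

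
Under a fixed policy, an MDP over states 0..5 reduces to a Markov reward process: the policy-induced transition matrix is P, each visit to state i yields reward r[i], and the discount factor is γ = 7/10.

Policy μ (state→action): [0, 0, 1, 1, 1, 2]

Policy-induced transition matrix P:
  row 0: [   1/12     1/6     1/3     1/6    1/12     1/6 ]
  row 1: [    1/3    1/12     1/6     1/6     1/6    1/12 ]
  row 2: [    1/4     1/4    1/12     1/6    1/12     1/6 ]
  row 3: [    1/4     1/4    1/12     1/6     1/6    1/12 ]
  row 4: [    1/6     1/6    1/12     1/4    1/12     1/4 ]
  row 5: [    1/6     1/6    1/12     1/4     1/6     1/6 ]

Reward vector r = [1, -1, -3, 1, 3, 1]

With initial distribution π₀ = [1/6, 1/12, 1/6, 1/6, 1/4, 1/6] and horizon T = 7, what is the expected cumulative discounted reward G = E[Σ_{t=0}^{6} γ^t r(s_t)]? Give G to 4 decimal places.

t=0: π = [0.1667, 0.0833, 0.1667, 0.1667, 0.2500, 0.1667], E[r] = 0.6667, γ^t·E[r] = 0.666667, running G = 0.666667
t=1: π = [0.1944, 0.1875, 0.1319, 0.2014, 0.1181, 0.1667], E[r] = 0.3333, γ^t·E[r] = 0.233333, running G = 0.900000
t=2: π = [0.2095, 0.1788, 0.1476, 0.1904, 0.1296, 0.1441], E[r] = 0.3113, γ^t·E[r] = 0.152558, running G = 1.052558
t=3: π = [0.2072, 0.1799, 0.1506, 0.1895, 0.1261, 0.1467], E[r] = 0.2899, γ^t·E[r] = 0.099446, running G = 1.152004
t=4: π = [0.2077, 0.1800, 0.1501, 0.1894, 0.1263, 0.1464], E[r] = 0.2922, γ^t·E[r] = 0.070151, running G = 1.222155
t=5: π = [0.2077, 0.1800, 0.1503, 0.1894, 0.1263, 0.1464], E[r] = 0.2916, γ^t·E[r] = 0.049017, running G = 1.271172
t=6: π = [0.2077, 0.1800, 0.1502, 0.1894, 0.1263, 0.1464], E[r] = 0.2917, γ^t·E[r] = 0.034319, running G = 1.305491

G = 1.3055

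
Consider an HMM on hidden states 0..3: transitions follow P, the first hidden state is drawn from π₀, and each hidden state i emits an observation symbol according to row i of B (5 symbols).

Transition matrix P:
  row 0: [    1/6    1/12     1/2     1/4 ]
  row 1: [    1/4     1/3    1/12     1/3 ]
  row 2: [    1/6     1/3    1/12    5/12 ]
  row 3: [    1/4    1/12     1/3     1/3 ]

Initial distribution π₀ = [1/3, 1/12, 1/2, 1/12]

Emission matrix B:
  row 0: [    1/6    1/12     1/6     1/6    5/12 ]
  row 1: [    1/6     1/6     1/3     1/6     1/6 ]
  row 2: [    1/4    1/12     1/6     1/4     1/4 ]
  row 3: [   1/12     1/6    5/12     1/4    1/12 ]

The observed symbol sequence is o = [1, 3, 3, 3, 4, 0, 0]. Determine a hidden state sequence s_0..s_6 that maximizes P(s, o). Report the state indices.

t=0: δ = [2.778e-02, 1.389e-02, 4.167e-02, 1.389e-02]  (obs o_0=1)
t=1: δ = [1.157e-03, 2.315e-03, 3.472e-03, 4.340e-03]  ψ = [2, 2, 0, 2]  (obs o_1=3)
t=2: δ = [1.808e-04, 1.929e-04, 3.617e-04, 3.617e-04]  ψ = [3, 2, 3, 2]  (obs o_2=3)
t=3: δ = [1.507e-05, 2.009e-05, 3.014e-05, 3.768e-05]  ψ = [3, 2, 3, 2]  (obs o_3=3)
t=4: δ = [3.925e-06, 1.674e-06, 3.140e-06, 1.047e-06]  ψ = [3, 2, 3, 2]  (obs o_4=4)
t=5: δ = [1.090e-07, 1.744e-07, 4.906e-07, 1.090e-07]  ψ = [0, 2, 0, 2]  (obs o_5=0)
t=6: δ = [1.363e-08, 2.725e-08, 1.363e-08, 1.703e-08]  ψ = [2, 2, 0, 2]  (obs o_6=0)
backtrack: best end state = 1; path = [2, 3, 2, 3, 0, 2, 1]

path = [2, 3, 2, 3, 0, 2, 1]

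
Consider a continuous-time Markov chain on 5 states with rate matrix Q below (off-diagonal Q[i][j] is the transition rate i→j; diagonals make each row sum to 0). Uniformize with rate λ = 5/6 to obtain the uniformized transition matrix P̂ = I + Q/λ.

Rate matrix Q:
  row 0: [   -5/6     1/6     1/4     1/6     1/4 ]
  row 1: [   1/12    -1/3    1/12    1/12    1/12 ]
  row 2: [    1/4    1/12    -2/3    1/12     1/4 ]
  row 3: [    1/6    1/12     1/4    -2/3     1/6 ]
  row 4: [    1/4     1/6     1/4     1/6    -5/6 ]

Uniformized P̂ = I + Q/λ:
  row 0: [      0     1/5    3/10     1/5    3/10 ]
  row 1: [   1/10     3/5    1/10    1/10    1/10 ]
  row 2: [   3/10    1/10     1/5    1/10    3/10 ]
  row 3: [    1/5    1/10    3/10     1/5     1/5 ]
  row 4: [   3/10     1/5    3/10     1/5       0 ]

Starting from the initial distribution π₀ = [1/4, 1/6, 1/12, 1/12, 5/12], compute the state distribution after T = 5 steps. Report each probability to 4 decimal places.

t=0: π = [0.2500, 0.1667, 0.0833, 0.0833, 0.4167]
t=1: π = [0.1833, 0.2500, 0.2583, 0.1750, 0.1333]
t=2: π = [0.1775, 0.2567, 0.2242, 0.1492, 0.1925]
t=3: π = [0.1805, 0.2653, 0.2263, 0.1519, 0.1760]
t=4: π = [0.1776, 0.2683, 0.2243, 0.1508, 0.1789]
t=5: π = [0.1780, 0.2698, 0.2239, 0.1507, 0.1776]

π = [0.1780, 0.2698, 0.2239, 0.1507, 0.1776]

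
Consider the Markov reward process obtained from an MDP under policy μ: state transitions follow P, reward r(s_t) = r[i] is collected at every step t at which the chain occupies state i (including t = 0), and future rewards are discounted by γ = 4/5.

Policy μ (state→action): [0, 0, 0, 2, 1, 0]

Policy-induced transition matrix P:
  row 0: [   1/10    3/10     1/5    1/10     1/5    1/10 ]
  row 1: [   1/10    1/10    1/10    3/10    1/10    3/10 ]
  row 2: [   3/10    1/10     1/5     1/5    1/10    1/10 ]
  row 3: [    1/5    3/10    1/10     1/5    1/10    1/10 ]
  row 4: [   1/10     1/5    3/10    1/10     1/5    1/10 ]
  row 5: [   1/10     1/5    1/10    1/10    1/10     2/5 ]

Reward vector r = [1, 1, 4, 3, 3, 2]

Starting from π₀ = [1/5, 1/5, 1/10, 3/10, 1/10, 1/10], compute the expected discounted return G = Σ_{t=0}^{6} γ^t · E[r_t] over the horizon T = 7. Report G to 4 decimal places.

G = 8.8722

t=0: π = [0.2000, 0.2000, 0.1000, 0.3000, 0.1000, 0.1000], E[r] = 2.2000, γ^t·E[r] = 2.200000, running G = 2.200000
t=1: π = [0.1500, 0.2200, 0.1500, 0.1800, 0.1300, 0.1700], E[r] = 2.2400, γ^t·E[r] = 1.792000, running G = 3.992000
t=2: π = [0.1480, 0.1960, 0.1560, 0.1770, 0.1280, 0.1950], E[r] = 2.2730, γ^t·E[r] = 1.454720, running G = 5.446720
t=3: π = [0.1489, 0.1973, 0.1560, 0.1725, 0.1276, 0.1977], E[r] = 2.2659, γ^t·E[r] = 1.160141, running G = 6.606861
t=4: π = [0.1485, 0.1968, 0.1560, 0.1723, 0.1277, 0.1988], E[r] = 2.2667, γ^t·E[r] = 0.928449, running G = 7.535309
t=5: π = [0.1484, 0.1968, 0.1560, 0.1722, 0.1276, 0.1990], E[r] = 2.2665, γ^t·E[r] = 0.742696, running G = 8.278006
t=6: π = [0.1484, 0.1968, 0.1560, 0.1722, 0.1276, 0.1991], E[r] = 2.2665, γ^t·E[r] = 0.594151, running G = 8.872156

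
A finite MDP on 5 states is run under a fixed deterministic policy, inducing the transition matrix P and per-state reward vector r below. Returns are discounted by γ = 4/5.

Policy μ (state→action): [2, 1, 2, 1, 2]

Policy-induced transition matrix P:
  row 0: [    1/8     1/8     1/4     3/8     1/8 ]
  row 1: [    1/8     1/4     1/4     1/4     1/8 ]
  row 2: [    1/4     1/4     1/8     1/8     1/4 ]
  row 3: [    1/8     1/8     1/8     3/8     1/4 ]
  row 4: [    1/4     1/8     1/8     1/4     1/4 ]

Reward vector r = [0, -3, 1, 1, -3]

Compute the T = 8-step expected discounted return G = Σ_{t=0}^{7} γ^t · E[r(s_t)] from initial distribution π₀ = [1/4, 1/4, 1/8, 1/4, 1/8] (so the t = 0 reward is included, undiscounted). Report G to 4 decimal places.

G = -2.8172

t=0: π = [0.2500, 0.2500, 0.1250, 0.2500, 0.1250], E[r] = -0.7500, γ^t·E[r] = -0.750000, running G = -0.750000
t=1: π = [0.1563, 0.1719, 0.1875, 0.2969, 0.1875], E[r] = -0.5938, γ^t·E[r] = -0.475000, running G = -1.225000
t=2: π = [0.1719, 0.1699, 0.1660, 0.2832, 0.2090], E[r] = -0.6875, γ^t·E[r] = -0.440000, running G = -1.665000
t=3: π = [0.1719, 0.1670, 0.1677, 0.2861, 0.2073], E[r] = -0.6689, γ^t·E[r] = -0.342500, running G = -2.007500
t=4: π = [0.1719, 0.1668, 0.1674, 0.2863, 0.2076], E[r] = -0.6698, γ^t·E[r] = -0.274350, running G = -2.281850
t=5: π = [0.1719, 0.1668, 0.1673, 0.2864, 0.2077], E[r] = -0.6696, γ^t·E[r] = -0.219420, running G = -2.501270
t=6: π = [0.1719, 0.1668, 0.1673, 0.2864, 0.2077], E[r] = -0.6696, γ^t·E[r] = -0.175534, running G = -2.676804
t=7: π = [0.1719, 0.1668, 0.1673, 0.2864, 0.2077], E[r] = -0.6696, γ^t·E[r] = -0.140426, running G = -2.817229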